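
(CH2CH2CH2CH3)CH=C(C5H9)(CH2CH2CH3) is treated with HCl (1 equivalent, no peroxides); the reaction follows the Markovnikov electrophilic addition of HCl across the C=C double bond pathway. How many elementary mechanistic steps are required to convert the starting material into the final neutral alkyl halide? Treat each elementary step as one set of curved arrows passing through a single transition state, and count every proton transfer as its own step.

2

Step 1: Protonation of the alkene by HCl: the π bond acts as the nucleophile and picks up H⁺, giving the more stable (Markovnikov) tertiary carbocation. The H–Cl bond breaks heterolytically, releasing Cl⁻.
(No 1,2-shift: no single shift to an adjacent carbon would give a more stable cation.)
Step 2: Nucleophilic attack by Cl⁻ on the carbocation completes the addition, giving R–Cl.
Total: 2 elementary steps.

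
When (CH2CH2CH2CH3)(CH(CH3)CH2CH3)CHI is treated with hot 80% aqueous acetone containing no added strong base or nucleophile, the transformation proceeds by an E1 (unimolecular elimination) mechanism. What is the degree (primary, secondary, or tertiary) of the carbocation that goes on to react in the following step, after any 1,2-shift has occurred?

tertiary

Step 1: Ionisation: the C–I σ-bond cleaves heterolytically; both bonding electrons depart with I⁻, leaving a secondary carbocation at the α-carbon.
Step 2: A hydride (H with its bonding pair) migrates from the adjacent sec-butyl carbon to the cationic centre — a 1,2-hydride shift — upgrading the secondary cation to a tertiary one.
The cation rearranges from secondary to tertiary via a 1,2-hydride shift from the adjacent sec-butyl carbon; the tertiary cation is what reacts next.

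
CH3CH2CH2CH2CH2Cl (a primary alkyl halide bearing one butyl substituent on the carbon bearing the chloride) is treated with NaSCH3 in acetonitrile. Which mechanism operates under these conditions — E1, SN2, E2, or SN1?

Conditions: a primary substrate with a strong nucleophile in the polar aprotic solvent acetonitrile.
These conditions are the textbook signature of the SN2 pathway.
An unhindered substrate with a strong nucleophile in a polar aprotic solvent favours one-step backside displacement.

SN2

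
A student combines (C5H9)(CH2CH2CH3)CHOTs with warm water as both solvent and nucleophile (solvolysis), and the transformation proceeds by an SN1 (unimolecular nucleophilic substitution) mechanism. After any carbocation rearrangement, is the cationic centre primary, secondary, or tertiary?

tertiary

Step 1: The C–O bond breaks with both electrons going to the tosylate; TsO⁻ leaves and a secondary carbocation remains.
Step 2: A 1,2-hydride shift from the adjacent cyclopentyl carbon moves the positive charge from the secondary centre to an adjacent carbon, generating a more stable tertiary carbocation.
The cation rearranges from secondary to tertiary via a 1,2-hydride shift from the adjacent cyclopentyl carbon; the tertiary cation is what reacts next.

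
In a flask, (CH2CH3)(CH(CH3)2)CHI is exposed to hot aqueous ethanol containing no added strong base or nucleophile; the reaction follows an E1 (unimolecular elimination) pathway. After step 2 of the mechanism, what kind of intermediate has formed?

Step 1: Rate-determining heterolysis of the C–I bond gives I⁻ and a secondary carbocation.
Step 2: A 1,2-hydride shift from the adjacent isopropyl carbon moves the positive charge from the secondary centre to an adjacent carbon, generating a more stable tertiary carbocation.
After step 2 the species present is a tertiary carbocation.

tertiary carbocation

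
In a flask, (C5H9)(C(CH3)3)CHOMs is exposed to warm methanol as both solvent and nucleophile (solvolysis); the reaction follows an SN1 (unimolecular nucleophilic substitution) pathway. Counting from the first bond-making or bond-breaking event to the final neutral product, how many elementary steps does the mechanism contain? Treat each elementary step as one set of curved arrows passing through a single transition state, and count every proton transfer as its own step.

Step 1: Ionisation: the C–O σ-bond cleaves heterolytically; both bonding electrons depart with MsO⁻, leaving a secondary carbocation at the α-carbon.
Step 2: Carbocation rearrangement: a 1,2-hydride shift from the adjacent cyclopentyl carbon converts the initially-formed secondary cation into the more stable tertiary cation.
Step 3: Nucleophilic capture: the oxygen of CH3OH bonds to the cationic carbon, producing an oxonium-ion intermediate.
Step 4: Proton transfer from the O–H of the oxonium ion to a solvent molecule delivers the neutral ether.
Total: 4 elementary steps.

4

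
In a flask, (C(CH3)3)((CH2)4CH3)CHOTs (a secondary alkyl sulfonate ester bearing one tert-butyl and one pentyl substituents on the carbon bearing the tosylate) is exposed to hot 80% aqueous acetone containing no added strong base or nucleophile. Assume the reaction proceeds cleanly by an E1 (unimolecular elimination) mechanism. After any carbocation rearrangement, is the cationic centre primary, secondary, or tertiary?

Step 1: Unassisted departure of TsO⁻ (taking the C–O bonding pair) generates a secondary carbocation.
Step 2: Carbocation rearrangement: a 1,2-methyl shift from the adjacent tert-butyl carbon converts the initially-formed secondary cation into the more stable tertiary cation.
The cation rearranges from secondary to tertiary via a 1,2-methyl shift from the adjacent tert-butyl carbon; the tertiary cation is what reacts next.

tertiary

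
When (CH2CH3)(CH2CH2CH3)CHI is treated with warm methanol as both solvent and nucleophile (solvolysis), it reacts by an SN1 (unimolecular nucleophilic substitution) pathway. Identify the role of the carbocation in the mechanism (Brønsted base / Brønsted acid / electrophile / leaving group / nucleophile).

Step 2: A lone pair on the oxygen of CH3OH attacks the carbocation, forming a new C–O σ-bond and an oxonium ion.
The carbocation accepts an electron pair into an empty or π* orbital — it is the electrophile.

electrophile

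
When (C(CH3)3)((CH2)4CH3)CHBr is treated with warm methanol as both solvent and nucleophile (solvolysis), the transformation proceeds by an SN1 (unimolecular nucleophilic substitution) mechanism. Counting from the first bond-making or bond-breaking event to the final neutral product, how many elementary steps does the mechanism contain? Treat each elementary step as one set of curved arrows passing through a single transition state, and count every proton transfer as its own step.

4

Step 1: The C–Br bond breaks with both electrons going to the bromide; Br⁻ leaves and a secondary carbocation remains.
Step 2: Carbocation rearrangement: a 1,2-methyl shift from the adjacent tert-butyl carbon converts the initially-formed secondary cation into the more stable tertiary cation.
Step 3: CH3OH donates an oxygen lone pair into the empty p orbital of the cation, giving a protonated ether (an oxonium ion).
Step 4: Proton transfer from the O–H of the oxonium ion to a solvent molecule delivers the neutral ether.
Total: 4 elementary steps.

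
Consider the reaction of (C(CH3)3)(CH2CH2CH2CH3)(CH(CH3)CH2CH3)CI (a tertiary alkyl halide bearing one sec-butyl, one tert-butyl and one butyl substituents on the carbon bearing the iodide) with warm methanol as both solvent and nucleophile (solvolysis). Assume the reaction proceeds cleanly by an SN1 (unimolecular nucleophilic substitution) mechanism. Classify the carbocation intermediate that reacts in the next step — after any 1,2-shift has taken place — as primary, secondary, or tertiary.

tertiary

Step 1: The C–I bond breaks with both electrons going to the iodide; I⁻ leaves and a tertiary carbocation remains.
No single 1,2-shift to an adjacent carbon would give a more-substituted cation, so no rearrangement occurs.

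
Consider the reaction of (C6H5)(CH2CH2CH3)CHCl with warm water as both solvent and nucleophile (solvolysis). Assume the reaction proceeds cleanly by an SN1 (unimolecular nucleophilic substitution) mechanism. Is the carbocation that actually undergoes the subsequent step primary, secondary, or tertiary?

Step 1: Rate-determining heterolysis of the C–Cl bond gives Cl⁻ and a secondary carbocation.
No single 1,2-shift to an adjacent carbon would give a more-substituted cation, so no rearrangement occurs.

secondary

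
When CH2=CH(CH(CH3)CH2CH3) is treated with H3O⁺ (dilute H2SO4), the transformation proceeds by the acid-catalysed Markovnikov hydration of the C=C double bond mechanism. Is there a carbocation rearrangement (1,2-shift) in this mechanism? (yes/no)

The first-formed carbocation is secondary.
The adjacent sec-butyl carbon already bears 2 other carbon substituents and has a hydrogen to migrate; after a 1,2-hydride shift from that carbon the positive charge sits on a tertiary centre.
Tertiary is more stable than secondary, so the shift occurs.

yes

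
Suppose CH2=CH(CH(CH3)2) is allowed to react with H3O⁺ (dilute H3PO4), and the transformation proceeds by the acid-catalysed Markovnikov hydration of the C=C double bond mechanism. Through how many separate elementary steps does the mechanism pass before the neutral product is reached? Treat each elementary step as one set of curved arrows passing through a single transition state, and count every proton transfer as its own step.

4

Step 1: The π electrons of the C=C bond attack a proton of H3O⁺; Markovnikov addition places the new C–H on the less-substituted alkene carbon, so the positive charge ends up on the more-substituted carbon — a secondary carbocation. H2O is released.
Step 2: A hydride (H with its bonding pair) migrates from the adjacent isopropyl carbon to the cationic centre — a 1,2-hydride shift — upgrading the secondary cation to a tertiary one.
Step 3: A lone pair on the oxygen of H2O attacks the carbocation, forming a C–O bond and an oxonium ion (a protonated alcohol).
Step 4: H2O removes a proton from the oxonium oxygen, regenerating H3O⁺ and giving the neutral alcohol.
Total: 4 elementary steps.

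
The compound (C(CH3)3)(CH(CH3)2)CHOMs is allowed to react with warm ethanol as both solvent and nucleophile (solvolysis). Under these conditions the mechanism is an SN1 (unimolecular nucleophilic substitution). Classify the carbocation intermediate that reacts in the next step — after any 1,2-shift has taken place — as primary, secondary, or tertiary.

tertiary

Step 1: The C–O bond breaks with both electrons going to the mesylate; MsO⁻ leaves and a secondary carbocation remains.
Step 2: A 1,2-hydride shift from the adjacent isopropyl carbon moves the positive charge from the secondary centre to an adjacent carbon, generating a more stable tertiary carbocation.
The cation rearranges from secondary to tertiary via a 1,2-hydride shift from the adjacent isopropyl carbon; the tertiary cation is what reacts next.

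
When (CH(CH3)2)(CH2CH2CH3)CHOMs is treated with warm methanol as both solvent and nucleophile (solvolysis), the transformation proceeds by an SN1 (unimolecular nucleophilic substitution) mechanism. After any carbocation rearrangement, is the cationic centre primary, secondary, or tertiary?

Step 1: The C–O bond breaks with both electrons going to the mesylate; MsO⁻ leaves and a secondary carbocation remains.
Step 2: A hydride (H with its bonding pair) migrates from the adjacent isopropyl carbon to the cationic centre — a 1,2-hydride shift — upgrading the secondary cation to a tertiary one.
The cation rearranges from secondary to tertiary via a 1,2-hydride shift from the adjacent isopropyl carbon; the tertiary cation is what reacts next.

tertiary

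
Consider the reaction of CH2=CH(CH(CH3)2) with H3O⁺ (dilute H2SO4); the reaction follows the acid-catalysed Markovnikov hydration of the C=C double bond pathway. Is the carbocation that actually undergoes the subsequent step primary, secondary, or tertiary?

Step 1: The π electrons of the C=C bond attack a proton of H3O⁺; Markovnikov addition places the new C–H on the less-substituted alkene carbon, so the positive charge ends up on the more-substituted carbon — a secondary carbocation. H2O is released.
Step 2: A 1,2-hydride shift from the adjacent isopropyl carbon moves the positive charge from the secondary centre to an adjacent carbon, generating a more stable tertiary carbocation.
The cation rearranges from secondary to tertiary via a 1,2-hydride shift from the adjacent isopropyl carbon; the tertiary cation is what reacts next.

tertiary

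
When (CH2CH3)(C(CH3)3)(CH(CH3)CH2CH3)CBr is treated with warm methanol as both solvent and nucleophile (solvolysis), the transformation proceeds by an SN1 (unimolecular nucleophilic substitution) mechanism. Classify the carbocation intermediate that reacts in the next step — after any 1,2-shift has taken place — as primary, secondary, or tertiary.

tertiary

Step 1: Ionisation: the C–Br σ-bond cleaves heterolytically; both bonding electrons depart with Br⁻, leaving a tertiary carbocation at the α-carbon.
No single 1,2-shift to an adjacent carbon would give a more-substituted cation, so no rearrangement occurs.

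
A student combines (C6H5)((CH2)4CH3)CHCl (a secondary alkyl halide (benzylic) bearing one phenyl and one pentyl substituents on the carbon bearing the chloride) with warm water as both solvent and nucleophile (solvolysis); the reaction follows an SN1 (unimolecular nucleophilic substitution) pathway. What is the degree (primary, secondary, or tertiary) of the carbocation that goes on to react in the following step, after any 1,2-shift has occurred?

Step 1: Rate-determining heterolysis of the C–Cl bond gives Cl⁻ and a secondary carbocation.
No single 1,2-shift to an adjacent carbon would give a more-substituted cation, so no rearrangement occurs.

secondary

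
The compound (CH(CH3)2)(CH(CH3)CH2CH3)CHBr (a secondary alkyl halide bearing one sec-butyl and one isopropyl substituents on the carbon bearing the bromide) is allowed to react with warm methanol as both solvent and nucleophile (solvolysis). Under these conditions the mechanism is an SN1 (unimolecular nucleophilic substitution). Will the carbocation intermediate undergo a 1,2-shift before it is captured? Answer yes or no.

yes

The first-formed carbocation is secondary.
The adjacent sec-butyl carbon already bears 2 other carbon substituents and has a hydrogen to migrate; after a 1,2-hydride shift from that carbon the positive charge sits on a tertiary centre.
Tertiary is more stable than secondary, so the shift occurs.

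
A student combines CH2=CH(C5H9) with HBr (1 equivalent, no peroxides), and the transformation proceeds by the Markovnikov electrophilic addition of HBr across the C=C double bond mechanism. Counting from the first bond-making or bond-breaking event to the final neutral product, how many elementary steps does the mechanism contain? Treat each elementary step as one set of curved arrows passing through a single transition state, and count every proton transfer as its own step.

3

Step 1: The π electrons of the C=C bond attack a proton of HBr; Markovnikov addition places the new C–H on the less-substituted alkene carbon, so the positive charge ends up on the more-substituted carbon — a secondary carbocation. The H–Br bond breaks heterolytically, releasing Br⁻.
Step 2: A 1,2-hydride shift from the adjacent cyclopentyl carbon moves the positive charge from the secondary centre to an adjacent carbon, generating a more stable tertiary carbocation.
Step 3: The Br⁻ anion donates a lone pair to the carbocation, forming the new C–Br σ-bond and giving the neutral alkyl halide.
Total: 3 elementary steps.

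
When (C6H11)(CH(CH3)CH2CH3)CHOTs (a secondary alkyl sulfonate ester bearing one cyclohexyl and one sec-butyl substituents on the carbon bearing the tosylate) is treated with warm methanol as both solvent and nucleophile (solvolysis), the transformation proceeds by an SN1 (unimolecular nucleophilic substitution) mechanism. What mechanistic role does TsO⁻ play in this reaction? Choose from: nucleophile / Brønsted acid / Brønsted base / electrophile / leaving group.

leaving group

Step 1: Rate-determining heterolysis of the C–O bond gives TsO⁻ and a secondary carbocation.
TsO⁻ departs with both electrons of the breaking σ-bond — that is the definition of a leaving group.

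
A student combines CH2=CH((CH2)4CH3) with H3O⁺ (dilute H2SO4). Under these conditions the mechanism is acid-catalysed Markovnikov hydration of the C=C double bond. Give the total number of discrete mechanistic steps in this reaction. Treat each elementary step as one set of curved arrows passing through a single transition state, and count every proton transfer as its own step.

Step 1: Electrophilic addition begins with the π(C=C) electrons forming a bond to the proton of H3O⁺. Following Markovnikov's rule, the resulting cation is secondary. H2O is released.
(No 1,2-shift: no single shift to an adjacent carbon would give a more stable cation.)
Step 2: Nucleophilic capture of the cation by H2O produces the protonated alcohol (an oxonium ion).
Step 3: Deprotonation of the oxonium ion by a water molecule delivers the neutral alcohol and regenerates the acid catalyst.
Total: 3 elementary steps.

3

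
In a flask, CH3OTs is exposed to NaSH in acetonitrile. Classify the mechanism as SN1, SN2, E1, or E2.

SN2

Conditions: a methyl substrate with a strong nucleophile in the polar aprotic solvent acetonitrile.
These conditions are the textbook signature of the SN2 pathway.
An unhindered substrate with a strong nucleophile in a polar aprotic solvent favours one-step backside displacement.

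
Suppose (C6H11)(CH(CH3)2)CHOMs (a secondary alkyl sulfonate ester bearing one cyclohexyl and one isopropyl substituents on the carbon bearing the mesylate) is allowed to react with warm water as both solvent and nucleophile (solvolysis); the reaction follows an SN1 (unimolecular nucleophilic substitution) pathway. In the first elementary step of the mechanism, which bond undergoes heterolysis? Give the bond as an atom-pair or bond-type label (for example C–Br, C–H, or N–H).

C–O

Step 1: The C–O bond breaks with both electrons going to the mesylate; MsO⁻ leaves and a secondary carbocation remains.
The bond broken in this step is the C–O bond.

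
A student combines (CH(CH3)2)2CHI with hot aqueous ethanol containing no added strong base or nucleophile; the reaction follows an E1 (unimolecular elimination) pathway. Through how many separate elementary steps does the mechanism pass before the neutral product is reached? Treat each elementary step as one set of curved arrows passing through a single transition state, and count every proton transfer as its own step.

3

Step 1: Unassisted departure of I⁻ (taking the C–I bonding pair) generates a secondary carbocation.
Step 2: A hydride (H with its bonding pair) migrates from the adjacent isopropyl carbon to the cationic centre — a 1,2-hydride shift — upgrading the secondary cation to a tertiary one.
Step 3: Loss of a β-proton to a water (or ethanol) molecule of the solvent: the C–H bonding pair collapses toward the cationic carbon to form the C=C π bond, yielding the alkene.
Total: 3 elementary steps.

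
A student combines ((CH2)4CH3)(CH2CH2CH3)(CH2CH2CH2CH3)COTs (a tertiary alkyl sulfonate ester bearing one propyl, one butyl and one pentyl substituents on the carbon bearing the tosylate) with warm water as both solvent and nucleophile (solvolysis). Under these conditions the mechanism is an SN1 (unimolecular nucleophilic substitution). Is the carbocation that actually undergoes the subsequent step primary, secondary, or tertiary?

Step 1: Unassisted departure of TsO⁻ (taking the C–O bonding pair) generates a tertiary carbocation.
No single 1,2-shift to an adjacent carbon would give a more-substituted cation, so no rearrangement occurs.

tertiary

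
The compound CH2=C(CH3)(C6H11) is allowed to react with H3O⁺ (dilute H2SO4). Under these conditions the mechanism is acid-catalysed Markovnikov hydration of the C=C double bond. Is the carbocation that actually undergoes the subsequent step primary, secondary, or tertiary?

tertiary

Step 1: Electrophilic addition begins with the π(C=C) electrons forming a bond to the proton of H3O⁺. Following Markovnikov's rule, the resulting cation is tertiary. H2O is released.
No single 1,2-shift to an adjacent carbon would give a more-substituted cation, so no rearrangement occurs.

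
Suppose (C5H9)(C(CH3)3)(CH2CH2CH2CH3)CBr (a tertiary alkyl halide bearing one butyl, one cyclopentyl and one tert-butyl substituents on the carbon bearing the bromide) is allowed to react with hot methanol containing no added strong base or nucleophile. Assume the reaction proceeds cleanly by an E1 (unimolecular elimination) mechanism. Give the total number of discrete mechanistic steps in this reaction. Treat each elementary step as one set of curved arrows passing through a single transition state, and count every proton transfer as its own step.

2

Step 1: Ionisation: the C–Br σ-bond cleaves heterolytically; both bonding electrons depart with Br⁻, leaving a tertiary carbocation at the α-carbon.
(No 1,2-shift: no single shift to an adjacent carbon would give a more stable cation.)
Step 2: A weak base (a methanol molecule from the solvent) removes a proton from a carbon adjacent to the cationic centre; the electrons of that C–H bond become the new π(C=C) bond, giving the alkene.
Total: 2 elementary steps.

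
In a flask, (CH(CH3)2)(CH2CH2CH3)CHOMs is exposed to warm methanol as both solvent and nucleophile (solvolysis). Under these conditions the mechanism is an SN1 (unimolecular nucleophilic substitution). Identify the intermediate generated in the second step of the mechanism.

Step 1: Rate-determining heterolysis of the C–O bond gives MsO⁻ and a secondary carbocation.
Step 2: Carbocation rearrangement: a 1,2-hydride shift from the adjacent isopropyl carbon converts the initially-formed secondary cation into the more stable tertiary cation.
After step 2 the species present is a tertiary carbocation.

tertiary carbocation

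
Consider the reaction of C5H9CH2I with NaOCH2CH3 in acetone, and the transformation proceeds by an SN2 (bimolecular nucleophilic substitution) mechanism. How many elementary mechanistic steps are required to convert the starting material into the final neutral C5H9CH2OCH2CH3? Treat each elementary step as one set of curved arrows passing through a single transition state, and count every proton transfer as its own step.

Step 1: CH3CH2O⁻ attacks the back face of the α-carbon while I⁻ departs with the C–I bonding pair — a single concerted displacement through a pentacoordinate transition state.
Total: 1 elementary step.

1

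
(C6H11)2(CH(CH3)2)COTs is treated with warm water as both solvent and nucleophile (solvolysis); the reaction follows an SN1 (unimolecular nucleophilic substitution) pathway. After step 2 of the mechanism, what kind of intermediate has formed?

Step 1: Ionisation: the C–O σ-bond cleaves heterolytically; both bonding electrons depart with TsO⁻, leaving a tertiary carbocation at the α-carbon.
Step 2: A lone pair on the oxygen of H2O attacks the carbocation, forming a new C–O σ-bond and an oxonium ion.
After step 2 the species present is an oxonium ion.

oxonium ion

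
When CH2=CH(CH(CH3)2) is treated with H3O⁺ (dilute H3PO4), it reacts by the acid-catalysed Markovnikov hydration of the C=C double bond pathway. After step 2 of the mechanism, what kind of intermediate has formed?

Step 1: Protonation of the alkene by H3O⁺: the π bond acts as the nucleophile and picks up H⁺, giving the more stable (Markovnikov) secondary carbocation. H2O is released.
Step 2: A 1,2-hydride shift from the adjacent isopropyl carbon moves the positive charge from the secondary centre to an adjacent carbon, generating a more stable tertiary carbocation.
After step 2 the species present is a tertiary carbocation.

tertiary carbocation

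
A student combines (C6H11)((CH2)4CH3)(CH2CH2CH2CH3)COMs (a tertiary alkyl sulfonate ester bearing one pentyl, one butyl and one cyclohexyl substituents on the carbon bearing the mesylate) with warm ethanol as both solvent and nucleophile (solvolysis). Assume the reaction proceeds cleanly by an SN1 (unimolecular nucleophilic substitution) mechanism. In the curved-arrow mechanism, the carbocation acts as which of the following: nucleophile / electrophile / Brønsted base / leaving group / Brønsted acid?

Step 2: A lone pair on the oxygen of CH3CH2OH attacks the carbocation, forming a new C–O σ-bond and an oxonium ion.
The carbocation accepts an electron pair into an empty or π* orbital — it is the electrophile.

electrophile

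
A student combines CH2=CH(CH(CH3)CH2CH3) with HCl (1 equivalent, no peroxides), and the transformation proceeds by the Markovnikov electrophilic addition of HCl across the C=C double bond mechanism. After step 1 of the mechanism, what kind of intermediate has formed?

secondary carbocation

Step 1: Electrophilic addition begins with the π(C=C) electrons forming a bond to the proton of HCl. Following Markovnikov's rule, the resulting cation is secondary. The H–Cl bond breaks heterolytically, releasing Cl⁻.
After step 1 the species present is a secondary carbocation.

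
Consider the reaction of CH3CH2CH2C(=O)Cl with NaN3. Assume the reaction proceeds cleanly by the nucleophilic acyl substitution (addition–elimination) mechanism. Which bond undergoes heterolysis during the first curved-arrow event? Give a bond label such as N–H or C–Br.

Step 1: Nucleophilic addition of N3⁻ to the acyl carbon breaks the π(C=O) bond and yields a tetrahedral, anionic intermediate.
The bond broken in this step is the π(C=O) bond.

π(C=O)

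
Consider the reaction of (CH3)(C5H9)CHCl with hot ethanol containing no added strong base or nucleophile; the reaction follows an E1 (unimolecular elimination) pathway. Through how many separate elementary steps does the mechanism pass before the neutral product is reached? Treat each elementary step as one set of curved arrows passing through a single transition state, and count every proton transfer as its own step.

Step 1: Unassisted departure of Cl⁻ (taking the C–Cl bonding pair) generates a secondary carbocation.
Step 2: A hydride (H with its bonding pair) migrates from the adjacent cyclopentyl carbon to the cationic centre — a 1,2-hydride shift — upgrading the secondary cation to a tertiary one.
Step 3: Loss of a β-proton to an ethanol molecule of the solvent: the C–H bonding pair collapses toward the cationic carbon to form the C=C π bond, yielding the alkene.
Total: 3 elementary steps.

3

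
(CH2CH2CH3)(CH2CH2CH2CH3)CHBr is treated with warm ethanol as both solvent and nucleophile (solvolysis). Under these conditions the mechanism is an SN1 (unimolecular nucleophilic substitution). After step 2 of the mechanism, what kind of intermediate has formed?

Step 1: The C–Br bond breaks with both electrons going to the bromide; Br⁻ leaves and a secondary carbocation remains.
Step 2: Nucleophilic capture: the oxygen of CH3CH2OH bonds to the cationic carbon, producing an oxonium-ion intermediate.
After step 2 the species present is an oxonium ion.

oxonium ion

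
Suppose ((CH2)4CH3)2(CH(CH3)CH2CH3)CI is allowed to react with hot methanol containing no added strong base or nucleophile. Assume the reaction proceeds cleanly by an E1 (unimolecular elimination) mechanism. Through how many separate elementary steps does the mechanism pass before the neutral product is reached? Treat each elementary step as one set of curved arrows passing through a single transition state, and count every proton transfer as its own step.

Step 1: The C–I bond breaks with both electrons going to the iodide; I⁻ leaves and a tertiary carbocation remains.
(No 1,2-shift: no single shift to an adjacent carbon would give a more stable cation.)
Step 2: Loss of a β-proton to a methanol molecule of the solvent: the C–H bonding pair collapses toward the cationic carbon to form the C=C π bond, yielding the alkene.
Total: 2 elementary steps.

2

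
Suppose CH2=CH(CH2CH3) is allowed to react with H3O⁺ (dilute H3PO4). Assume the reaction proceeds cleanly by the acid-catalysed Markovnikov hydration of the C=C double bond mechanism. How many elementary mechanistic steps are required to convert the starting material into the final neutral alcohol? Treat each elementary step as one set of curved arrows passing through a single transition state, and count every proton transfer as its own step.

Step 1: Protonation of the alkene by H3O⁺: the π bond acts as the nucleophile and picks up H⁺, giving the more stable (Markovnikov) secondary carbocation. H2O is released.
(No 1,2-shift: no single shift to an adjacent carbon would give a more stable cation.)
Step 2: Water acts as the nucleophile: an oxygen lone pair bonds to the cationic carbon, giving an oxonium-ion intermediate.
Step 3: Proton transfer from the O–H of the oxonium ion to H2O completes the catalytic cycle and yields the alcohol.
Total: 3 elementary steps.

3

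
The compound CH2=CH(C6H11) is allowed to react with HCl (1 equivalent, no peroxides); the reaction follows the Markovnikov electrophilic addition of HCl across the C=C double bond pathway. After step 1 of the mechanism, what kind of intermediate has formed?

Step 1: Protonation of the alkene by HCl: the π bond acts as the nucleophile and picks up H⁺, giving the more stable (Markovnikov) secondary carbocation. The H–Cl bond breaks heterolytically, releasing Cl⁻.
After step 1 the species present is a secondary carbocation.

secondary carbocation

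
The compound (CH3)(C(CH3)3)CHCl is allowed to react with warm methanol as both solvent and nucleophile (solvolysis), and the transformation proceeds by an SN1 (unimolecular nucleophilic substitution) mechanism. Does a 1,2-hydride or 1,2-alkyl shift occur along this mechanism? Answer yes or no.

yes

The first-formed carbocation is secondary.
The adjacent tert-butyl carbon has no hydrogen but bears methyl groups; migration of one methyl with its bonding pair (a 1,2-methyl shift) places the charge on a tertiary centre.
Tertiary is more stable than secondary, so the shift occurs.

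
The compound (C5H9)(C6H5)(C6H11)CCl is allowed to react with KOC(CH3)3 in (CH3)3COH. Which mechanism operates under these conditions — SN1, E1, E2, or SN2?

E2

Conditions: a strong/bulky base with a tertiary substrate bearing a β-hydrogen.
These conditions are the textbook signature of the E2 pathway.
A strong (often hindered) base removes a β-H in concert with loss of the leaving group — bimolecular elimination.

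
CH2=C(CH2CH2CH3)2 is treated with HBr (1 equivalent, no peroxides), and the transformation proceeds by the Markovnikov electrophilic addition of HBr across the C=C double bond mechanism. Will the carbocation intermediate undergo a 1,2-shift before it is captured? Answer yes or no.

The first-formed carbocation is tertiary.
No single 1,2-shift to an adjacent carbon would produce a more-substituted cation than the one already present, so no rearrangement occurs.

no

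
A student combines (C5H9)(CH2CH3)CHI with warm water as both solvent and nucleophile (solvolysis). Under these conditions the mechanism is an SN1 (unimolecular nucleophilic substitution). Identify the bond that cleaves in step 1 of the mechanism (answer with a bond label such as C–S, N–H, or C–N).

C–I

Step 1: The C–I bond breaks with both electrons going to the iodide; I⁻ leaves and a secondary carbocation remains.
The bond broken in this step is the C–I bond.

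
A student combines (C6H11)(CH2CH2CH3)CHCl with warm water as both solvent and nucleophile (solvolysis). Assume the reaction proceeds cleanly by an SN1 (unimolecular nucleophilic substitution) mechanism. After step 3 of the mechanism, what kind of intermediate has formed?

Step 1: Unassisted departure of Cl⁻ (taking the C–Cl bonding pair) generates a secondary carbocation.
Step 2: A 1,2-hydride shift from the adjacent cyclohexyl carbon moves the positive charge from the secondary centre to an adjacent carbon, generating a more stable tertiary carbocation.
Step 3: Nucleophilic capture: the oxygen of H2O bonds to the cationic carbon, producing an oxonium-ion intermediate.
After step 3 the species present is an oxonium ion.

oxonium ion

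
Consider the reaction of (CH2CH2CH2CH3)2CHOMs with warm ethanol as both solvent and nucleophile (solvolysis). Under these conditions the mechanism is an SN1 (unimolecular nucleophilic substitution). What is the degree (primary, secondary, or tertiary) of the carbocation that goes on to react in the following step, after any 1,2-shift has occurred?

secondary

Step 1: Unassisted departure of MsO⁻ (taking the C–O bonding pair) generates a secondary carbocation.
No single 1,2-shift to an adjacent carbon would give a more-substituted cation, so no rearrangement occurs.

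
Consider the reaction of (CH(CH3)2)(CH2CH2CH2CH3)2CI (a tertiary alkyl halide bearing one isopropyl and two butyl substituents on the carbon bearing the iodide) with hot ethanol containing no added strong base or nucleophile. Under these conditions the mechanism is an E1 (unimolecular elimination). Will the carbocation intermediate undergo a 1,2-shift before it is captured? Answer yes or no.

no

The first-formed carbocation is tertiary.
No single 1,2-shift to an adjacent carbon would produce a more-substituted cation than the one already present, so no rearrangement occurs.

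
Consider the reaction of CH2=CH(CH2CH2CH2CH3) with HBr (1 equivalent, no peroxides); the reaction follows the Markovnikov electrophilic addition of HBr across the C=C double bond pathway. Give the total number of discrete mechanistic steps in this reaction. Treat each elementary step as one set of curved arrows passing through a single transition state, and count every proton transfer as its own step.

2

Step 1: Electrophilic addition begins with the π(C=C) electrons forming a bond to the proton of HBr. Following Markovnikov's rule, the resulting cation is secondary. The H–Br bond breaks heterolytically, releasing Br⁻.
(No 1,2-shift: no single shift to an adjacent carbon would give a more stable cation.)
Step 2: The Br⁻ anion donates a lone pair to the carbocation, forming the new C–Br σ-bond and giving the neutral alkyl halide.
Total: 2 elementary steps.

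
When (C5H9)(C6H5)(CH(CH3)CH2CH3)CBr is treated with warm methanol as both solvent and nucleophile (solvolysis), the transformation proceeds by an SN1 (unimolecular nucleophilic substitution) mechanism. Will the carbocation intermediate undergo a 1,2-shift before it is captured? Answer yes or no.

no

The first-formed carbocation is tertiary.
No single 1,2-shift to an adjacent carbon would produce a more-substituted cation than the one already present, so no rearrangement occurs.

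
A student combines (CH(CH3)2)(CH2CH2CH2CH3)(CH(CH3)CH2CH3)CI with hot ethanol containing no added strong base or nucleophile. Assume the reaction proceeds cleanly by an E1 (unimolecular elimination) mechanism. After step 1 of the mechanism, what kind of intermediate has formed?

tertiary carbocation

Step 1: The C–I bond breaks with both electrons going to the iodide; I⁻ leaves and a tertiary carbocation remains.
After step 1 the species present is a tertiary carbocation.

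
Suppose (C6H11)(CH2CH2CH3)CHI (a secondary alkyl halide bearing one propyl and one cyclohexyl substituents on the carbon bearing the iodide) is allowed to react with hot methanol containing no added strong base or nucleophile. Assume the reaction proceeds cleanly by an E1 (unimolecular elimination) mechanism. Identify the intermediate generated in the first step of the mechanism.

secondary carbocation

Step 1: Rate-determining heterolysis of the C–I bond gives I⁻ and a secondary carbocation.
After step 1 the species present is a secondary carbocation.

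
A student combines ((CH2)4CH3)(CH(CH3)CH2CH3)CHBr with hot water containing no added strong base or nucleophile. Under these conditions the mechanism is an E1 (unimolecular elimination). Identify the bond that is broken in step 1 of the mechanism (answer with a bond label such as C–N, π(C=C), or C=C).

Step 1: The C–Br bond breaks with both electrons going to the bromide; Br⁻ leaves and a secondary carbocation remains.
The bond broken in this step is the C–Br bond.

C–Br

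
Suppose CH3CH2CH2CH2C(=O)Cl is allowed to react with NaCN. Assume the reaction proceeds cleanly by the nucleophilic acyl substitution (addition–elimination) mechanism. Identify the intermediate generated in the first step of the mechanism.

Step 1: Nucleophilic addition of CN⁻ to the acyl carbon breaks the π(C=O) bond and yields a tetrahedral, anionic intermediate.
After step 1 the species present is a tetrahedral intermediate.

tetrahedral intermediate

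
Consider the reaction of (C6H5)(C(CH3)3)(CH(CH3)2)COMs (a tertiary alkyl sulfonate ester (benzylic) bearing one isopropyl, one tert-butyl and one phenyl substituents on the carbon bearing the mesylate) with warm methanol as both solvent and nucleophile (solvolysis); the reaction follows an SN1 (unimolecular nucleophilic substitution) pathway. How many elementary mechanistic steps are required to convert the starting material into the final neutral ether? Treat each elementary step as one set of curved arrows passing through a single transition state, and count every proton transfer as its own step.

Step 1: The C–O bond breaks with both electrons going to the mesylate; MsO⁻ leaves and a tertiary carbocation remains.
(No 1,2-shift: no single shift to an adjacent carbon would give a more stable cation.)
Step 2: A lone pair on the oxygen of CH3OH attacks the carbocation, forming a new C–O σ-bond and an oxonium ion.
Step 3: A second solvent molecule removes the proton on oxygen, giving the neutral ether product.
Total: 3 elementary steps.

3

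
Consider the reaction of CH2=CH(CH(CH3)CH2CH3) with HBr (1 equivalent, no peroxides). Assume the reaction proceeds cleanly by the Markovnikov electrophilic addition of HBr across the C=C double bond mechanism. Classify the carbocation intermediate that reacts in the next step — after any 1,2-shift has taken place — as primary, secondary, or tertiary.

Step 1: Electrophilic addition begins with the π(C=C) electrons forming a bond to the proton of HBr. Following Markovnikov's rule, the resulting cation is secondary. The H–Br bond breaks heterolytically, releasing Br⁻.
Step 2: A hydride (H with its bonding pair) migrates from the adjacent sec-butyl carbon to the cationic centre — a 1,2-hydride shift — upgrading the secondary cation to a tertiary one.
The cation rearranges from secondary to tertiary via a 1,2-hydride shift from the adjacent sec-butyl carbon; the tertiary cation is what reacts next.

tertiary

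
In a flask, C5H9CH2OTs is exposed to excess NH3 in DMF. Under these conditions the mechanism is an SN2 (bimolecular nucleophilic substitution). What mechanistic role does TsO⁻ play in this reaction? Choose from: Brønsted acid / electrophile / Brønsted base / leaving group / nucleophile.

Step 1: A lone pair on the N of NH3 attacks the α-carbon from the back side while the C–O bond breaks; both bonding electrons leave with TsO⁻. The product of this concerted step is an alkylammonium ion.
TsO⁻ departs with both electrons of the breaking σ-bond — that is the definition of a leaving group.

leaving group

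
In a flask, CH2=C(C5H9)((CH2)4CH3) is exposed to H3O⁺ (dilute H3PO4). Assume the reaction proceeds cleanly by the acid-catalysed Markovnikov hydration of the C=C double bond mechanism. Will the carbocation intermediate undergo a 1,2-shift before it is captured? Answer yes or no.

The first-formed carbocation is tertiary.
No single 1,2-shift to an adjacent carbon would produce a more-substituted cation than the one already present, so no rearrangement occurs.

no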